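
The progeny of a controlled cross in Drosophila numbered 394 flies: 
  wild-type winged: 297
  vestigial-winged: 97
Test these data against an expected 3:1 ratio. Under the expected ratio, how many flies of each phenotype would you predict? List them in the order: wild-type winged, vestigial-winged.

Under the 3:1 hypothesis (Σ ratio = 4, N = 394):
  wild-type winged: 394 × 3/4 = 295.5
  vestigial-winged: 394 × 1/4 = 98.5

295.5, 98.5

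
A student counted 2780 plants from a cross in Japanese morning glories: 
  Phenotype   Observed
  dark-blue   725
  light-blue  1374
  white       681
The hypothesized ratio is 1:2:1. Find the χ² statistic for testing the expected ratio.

1.761

Under the 1:2:1 hypothesis (Σ ratio = 4, N = 2780):
  dark-blue: 2780 × 1/4 = 695
  light-blue: 2780 × 2/4 = 1390
  white: 2780 × 1/4 = 695
χ² = Σ (O − E)² / E
  dark-blue: (725 − 695)² / 695 = 1.2950
  light-blue: (1374 − 1390)² / 1390 = 0.1842
  white: (681 − 695)² / 695 = 0.2820
χ² = 1.2950 + 0.1842 + 0.2820 = 1.7612 ≈ 1.761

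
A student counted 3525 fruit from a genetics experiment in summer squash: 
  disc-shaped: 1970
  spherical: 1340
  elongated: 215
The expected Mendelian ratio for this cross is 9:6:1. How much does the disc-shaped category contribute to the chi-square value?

0.083

Total ratio parts = 16. Expected numbers out of 3525:
  disc-shaped: 3525 × 9/16 = 1982.8125
  spherical: 3525 × 6/16 = 1321.875
  elongated: 3525 × 1/16 = 220.3125
Contribution of disc-shaped: (1970 − 1982.8125)² / 1982.8125 = 0.0828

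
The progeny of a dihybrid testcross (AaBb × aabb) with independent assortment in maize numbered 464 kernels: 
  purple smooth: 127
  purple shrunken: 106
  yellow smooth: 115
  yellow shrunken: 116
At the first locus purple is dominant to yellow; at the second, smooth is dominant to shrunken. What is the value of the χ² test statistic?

A dihybrid testcross with independent assortment gives a 1:1:1:1 ratio.
The 1:1:1:1 ratio has 4 parts, so with N = 464 the expected counts are:
  purple smooth: 464 × 1/4 = 116
  purple shrunken: 464 × 1/4 = 116
  yellow smooth: 464 × 1/4 = 116
  yellow shrunken: 464 × 1/4 = 116
χ² = Σ (O − E)² / E
  purple smooth: (127 − 116)² / 116 = 1.0431
  purple shrunken: (106 − 116)² / 116 = 0.8621
  yellow smooth: (115 − 116)² / 116 = 0.0086
  yellow shrunken: (116 − 116)² / 116 = 0.0000
χ² = 1.0431 + 0.8621 + 0.0086 + 0.0000 = 1.9138 ≈ 1.914

1.914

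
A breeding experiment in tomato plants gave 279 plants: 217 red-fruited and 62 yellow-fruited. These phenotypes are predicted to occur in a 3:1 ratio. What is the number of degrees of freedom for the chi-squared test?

1

A goodness-of-fit test with 2 phenotype classes has df = 2 − 1 = 1.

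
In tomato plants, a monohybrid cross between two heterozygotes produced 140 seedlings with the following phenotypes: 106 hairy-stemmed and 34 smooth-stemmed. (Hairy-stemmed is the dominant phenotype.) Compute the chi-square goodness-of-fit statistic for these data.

For a monohybrid cross between heterozygotes with complete dominance, the expected phenotypic ratio is 3:1.
Total ratio parts = 4. Expected numbers out of 140:
  hairy-stemmed: 140 × 3/4 = 105
  smooth-stemmed: 140 × 1/4 = 35
χ² = Σ (O − E)² / E
  hairy-stemmed: (106 − 105)² / 105 = 0.0095
  smooth-stemmed: (34 − 35)² / 35 = 0.0286
χ² = 0.0095 + 0.0286 = 0.0381 ≈ 0.038

0.038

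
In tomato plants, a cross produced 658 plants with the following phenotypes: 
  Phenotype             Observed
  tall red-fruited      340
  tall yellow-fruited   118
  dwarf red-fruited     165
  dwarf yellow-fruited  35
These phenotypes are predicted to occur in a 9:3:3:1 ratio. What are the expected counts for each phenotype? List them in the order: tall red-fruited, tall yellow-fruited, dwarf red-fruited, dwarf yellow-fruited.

Under the 9:3:3:1 hypothesis (Σ ratio = 16, N = 658):
  tall red-fruited: 658 × 9/16 = 370.125
  tall yellow-fruited: 658 × 3/16 = 123.375
  dwarf red-fruited: 658 × 3/16 = 123.375
  dwarf yellow-fruited: 658 × 1/16 = 41.125

370.125, 123.375, 123.375, 41.125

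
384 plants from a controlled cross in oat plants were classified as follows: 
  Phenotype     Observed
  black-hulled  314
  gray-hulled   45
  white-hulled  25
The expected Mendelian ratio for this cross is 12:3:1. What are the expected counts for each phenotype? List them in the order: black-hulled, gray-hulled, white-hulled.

Expected counts for N = 384 under a 12:3:1 ratio (total parts = 16):
  black-hulled: 384 × 12/16 = 288
  gray-hulled: 384 × 3/16 = 72
  white-hulled: 384 × 1/16 = 24

288, 72, 24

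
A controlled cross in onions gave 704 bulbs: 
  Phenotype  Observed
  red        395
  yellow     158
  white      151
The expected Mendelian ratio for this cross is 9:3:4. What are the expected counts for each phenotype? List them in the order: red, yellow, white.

Expected counts for N = 704 under a 9:3:4 ratio (total parts = 16):
  red: 704 × 9/16 = 396
  yellow: 704 × 3/16 = 132
  white: 704 × 4/16 = 176

396, 132, 176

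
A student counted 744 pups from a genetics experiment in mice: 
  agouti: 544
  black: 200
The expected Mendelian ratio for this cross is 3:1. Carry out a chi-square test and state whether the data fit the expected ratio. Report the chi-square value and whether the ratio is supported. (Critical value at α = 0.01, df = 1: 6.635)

Total ratio parts = 4. Expected numbers out of 744:
  agouti: 744 × 3/4 = 558
  black: 744 × 1/4 = 186
χ² = Σ (O − E)² / E
  agouti: (544 − 558)² / 558 = 0.3513
  black: (200 − 186)² / 186 = 1.0538
χ² = 0.3513 + 1.0538 = 1.4051 ≈ 1.405
Degrees of freedom = 2 − 1 = 1; critical value at α = 0.01 is 6.635.
Since 1.405 < 6.635, we fail to reject the null hypothesis — the data are consistent with the 3:1 ratio.

1.405; consistent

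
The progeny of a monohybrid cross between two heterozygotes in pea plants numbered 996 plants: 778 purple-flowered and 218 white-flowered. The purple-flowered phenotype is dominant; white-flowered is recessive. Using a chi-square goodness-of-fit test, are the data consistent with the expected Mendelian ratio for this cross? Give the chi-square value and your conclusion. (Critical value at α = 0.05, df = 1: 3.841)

For a monohybrid cross between heterozygotes with complete dominance, the expected phenotypic ratio is 3:1.
Expected counts for N = 996 under a 3:1 ratio (total parts = 4):
  purple-flowered: 996 × 3/4 = 747
  white-flowered: 996 × 1/4 = 249
χ² = Σ (O − E)² / E
  purple-flowered: (778 − 747)² / 747 = 1.2865
  white-flowered: (218 − 249)² / 249 = 3.8594
χ² = 1.2865 + 3.8594 = 5.1459 ≈ 5.146
Degrees of freedom = 2 − 1 = 1; critical value at α = 0.05 is 3.841.
Since 5.146 > 3.841, we reject the null hypothesis — the data do not fit the 3:1 ratio.

5.146; not consistent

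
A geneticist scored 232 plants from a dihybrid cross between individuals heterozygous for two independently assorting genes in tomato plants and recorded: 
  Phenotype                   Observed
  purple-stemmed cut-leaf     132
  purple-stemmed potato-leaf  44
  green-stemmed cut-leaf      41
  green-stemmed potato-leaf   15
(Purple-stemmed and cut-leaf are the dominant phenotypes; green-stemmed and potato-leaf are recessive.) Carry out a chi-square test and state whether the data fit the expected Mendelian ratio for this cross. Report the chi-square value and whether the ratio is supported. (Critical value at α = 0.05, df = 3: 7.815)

0.184; consistent

A dihybrid F₂ with independent assortment and complete dominance at both loci gives a 9:3:3:1 phenotypic ratio.
Expected counts for N = 232 under a 9:3:3:1 ratio (total parts = 16):
  purple-stemmed cut-leaf: 232 × 9/16 = 130.5
  purple-stemmed potato-leaf: 232 × 3/16 = 43.5
  green-stemmed cut-leaf: 232 × 3/16 = 43.5
  green-stemmed potato-leaf: 232 × 1/16 = 14.5
χ² = Σ (O − E)² / E
  purple-stemmed cut-leaf: (132 − 130.5)² / 130.5 = 0.0172
  purple-stemmed potato-leaf: (44 − 43.5)² / 43.5 = 0.0057
  green-stemmed cut-leaf: (41 − 43.5)² / 43.5 = 0.1437
  green-stemmed potato-leaf: (15 − 14.5)² / 14.5 = 0.0172
χ² = 0.0172 + 0.0057 + 0.1437 + 0.0172 = 0.1838 ≈ 0.184
Degrees of freedom = 4 − 1 = 3; critical value at α = 0.05 is 7.815.
Since 0.184 < 7.815, we fail to reject the null hypothesis — the data are consistent with the 9:3:3:1 ratio.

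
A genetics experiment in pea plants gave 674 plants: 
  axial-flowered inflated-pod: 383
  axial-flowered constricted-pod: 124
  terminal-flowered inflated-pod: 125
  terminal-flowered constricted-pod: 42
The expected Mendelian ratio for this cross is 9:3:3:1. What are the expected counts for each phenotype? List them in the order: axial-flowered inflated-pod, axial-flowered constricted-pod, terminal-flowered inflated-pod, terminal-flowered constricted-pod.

Expected counts for N = 674 under a 9:3:3:1 ratio (total parts = 16):
  axial-flowered inflated-pod: 674 × 9/16 = 379.125
  axial-flowered constricted-pod: 674 × 3/16 = 126.375
  terminal-flowered inflated-pod: 674 × 3/16 = 126.375
  terminal-flowered constricted-pod: 674 × 1/16 = 42.125

379.125, 126.375, 126.375, 42.125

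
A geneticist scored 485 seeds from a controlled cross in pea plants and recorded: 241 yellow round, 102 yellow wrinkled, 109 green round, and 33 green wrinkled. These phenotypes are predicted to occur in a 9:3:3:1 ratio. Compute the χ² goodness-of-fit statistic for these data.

8.881

Expected counts for N = 485 under a 9:3:3:1 ratio (total parts = 16):
  yellow round: 485 × 9/16 = 272.8125
  yellow wrinkled: 485 × 3/16 = 90.9375
  green round: 485 × 3/16 = 90.9375
  green wrinkled: 485 × 1/16 = 30.3125
χ² = Σ (O − E)² / E
  yellow round: (241 − 272.8125)² / 272.8125 = 3.7096
  yellow wrinkled: (102 − 90.9375)² / 90.9375 = 1.3457
  green round: (109 − 90.9375)² / 90.9375 = 3.5877
  green wrinkled: (33 − 30.3125)² / 30.3125 = 0.2383
χ² = 3.7096 + 1.3457 + 3.5877 + 0.2383 = 8.8813 ≈ 8.881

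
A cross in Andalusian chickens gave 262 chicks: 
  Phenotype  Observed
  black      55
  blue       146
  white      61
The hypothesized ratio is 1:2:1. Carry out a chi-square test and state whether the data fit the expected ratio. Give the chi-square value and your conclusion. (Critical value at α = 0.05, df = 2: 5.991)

Under the 1:2:1 hypothesis (Σ ratio = 4, N = 262):
  black: 262 × 1/4 = 65.5
  blue: 262 × 2/4 = 131
  white: 262 × 1/4 = 65.5
χ² = Σ (O − E)² / E
  black: (55 − 65.5)² / 65.5 = 1.6832
  blue: (146 − 131)² / 131 = 1.7176
  white: (61 − 65.5)² / 65.5 = 0.3092
χ² = 1.6832 + 1.7176 + 0.3092 = 3.710
Degrees of freedom = 3 − 1 = 2; critical value at α = 0.05 is 5.991.
Since 3.710 < 5.991, we fail to reject the null hypothesis — the data are consistent with the 1:2:1 ratio.

3.710; consistent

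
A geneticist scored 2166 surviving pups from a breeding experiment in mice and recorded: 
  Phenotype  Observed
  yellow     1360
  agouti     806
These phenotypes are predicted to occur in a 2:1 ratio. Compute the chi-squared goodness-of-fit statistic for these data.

Total ratio parts = 3. Expected numbers out of 2166:
  yellow: 2166 × 2/3 = 1444
  agouti: 2166 × 1/3 = 722
χ² = Σ (O − E)² / E
  yellow: (1360 − 1444)² / 1444 = 4.8864
  agouti: (806 − 722)² / 722 = 9.7729
χ² = 4.8864 + 9.7729 = 14.6593 ≈ 14.659

14.659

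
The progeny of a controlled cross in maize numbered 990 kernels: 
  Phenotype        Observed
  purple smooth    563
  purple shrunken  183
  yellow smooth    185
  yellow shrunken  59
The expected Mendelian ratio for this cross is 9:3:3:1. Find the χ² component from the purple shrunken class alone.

0.037

Total ratio parts = 16. Expected numbers out of 990:
  purple smooth: 990 × 9/16 = 556.875
  purple shrunken: 990 × 3/16 = 185.625
  yellow smooth: 990 × 3/16 = 185.625
  yellow shrunken: 990 × 1/16 = 61.875
Contribution of purple shrunken: (183 − 185.625)² / 185.625 = 0.0371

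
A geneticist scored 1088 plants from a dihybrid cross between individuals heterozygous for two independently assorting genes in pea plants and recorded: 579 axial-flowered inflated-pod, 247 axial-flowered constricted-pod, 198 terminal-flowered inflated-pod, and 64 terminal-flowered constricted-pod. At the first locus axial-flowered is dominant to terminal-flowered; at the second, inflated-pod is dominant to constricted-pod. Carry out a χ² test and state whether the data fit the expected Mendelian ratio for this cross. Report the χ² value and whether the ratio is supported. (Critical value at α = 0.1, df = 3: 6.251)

A dihybrid F₂ with independent assortment and complete dominance at both loci gives a 9:3:3:1 phenotypic ratio.
Total ratio parts = 16. Expected numbers out of 1088:
  axial-flowered inflated-pod: 1088 × 9/16 = 612
  axial-flowered constricted-pod: 1088 × 3/16 = 204
  terminal-flowered inflated-pod: 1088 × 3/16 = 204
  terminal-flowered constricted-pod: 1088 × 1/16 = 68
χ² = Σ (O − E)² / E
  axial-flowered inflated-pod: (579 − 612)² / 612 = 1.7794
  axial-flowered constricted-pod: (247 − 204)² / 204 = 9.0637
  terminal-flowered inflated-pod: (198 − 204)² / 204 = 0.1765
  terminal-flowered constricted-pod: (64 − 68)² / 68 = 0.2353
χ² = 1.7794 + 9.0637 + 0.1765 + 0.2353 = 11.2549 ≈ 11.255
Degrees of freedom = 4 − 1 = 3; critical value at α = 0.1 is 6.251.
Since 11.255 > 6.251, we reject the null hypothesis — the data do not fit the 9:3:3:1 ratio.

11.255; not consistent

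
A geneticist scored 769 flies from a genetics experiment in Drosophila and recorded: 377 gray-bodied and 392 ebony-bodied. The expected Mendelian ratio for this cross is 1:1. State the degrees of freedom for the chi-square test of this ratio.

1

A goodness-of-fit test with 2 phenotype classes has df = 2 − 1 = 1.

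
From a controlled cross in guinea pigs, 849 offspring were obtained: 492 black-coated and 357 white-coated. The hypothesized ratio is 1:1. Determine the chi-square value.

Total ratio parts = 2. Expected numbers out of 849:
  black-coated: 849 × 1/2 = 424.5
  white-coated: 849 × 1/2 = 424.5
χ² = Σ (O − E)² / E
  black-coated: (492 − 424.5)² / 424.5 = 10.7332
  white-coated: (357 − 424.5)² / 424.5 = 10.7332
χ² = 10.7332 + 10.7332 = 21.4664 ≈ 21.466

21.466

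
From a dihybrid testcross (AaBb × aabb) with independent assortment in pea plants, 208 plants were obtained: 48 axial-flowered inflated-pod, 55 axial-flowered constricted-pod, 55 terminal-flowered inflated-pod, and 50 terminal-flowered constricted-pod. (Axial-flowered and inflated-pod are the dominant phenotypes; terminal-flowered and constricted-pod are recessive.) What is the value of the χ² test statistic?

A dihybrid testcross with independent assortment gives a 1:1:1:1 ratio.
The 1:1:1:1 ratio has 4 parts, so with N = 208 the expected counts are:
  axial-flowered inflated-pod: 208 × 1/4 = 52
  axial-flowered constricted-pod: 208 × 1/4 = 52
  terminal-flowered inflated-pod: 208 × 1/4 = 52
  terminal-flowered constricted-pod: 208 × 1/4 = 52
χ² = Σ (O − E)² / E
  axial-flowered inflated-pod: (48 − 52)² / 52 = 0.3077
  axial-flowered constricted-pod: (55 − 52)² / 52 = 0.1731
  terminal-flowered inflated-pod: (55 − 52)² / 52 = 0.1731
  terminal-flowered constricted-pod: (50 − 52)² / 52 = 0.0769
χ² = 0.3077 + 0.1731 + 0.1731 + 0.0769 = 0.7308 ≈ 0.731

0.731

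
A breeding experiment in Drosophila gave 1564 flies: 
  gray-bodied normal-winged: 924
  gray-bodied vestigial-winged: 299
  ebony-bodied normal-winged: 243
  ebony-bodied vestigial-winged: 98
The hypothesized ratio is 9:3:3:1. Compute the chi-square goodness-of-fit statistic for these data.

Expected counts for N = 1564 under a 9:3:3:1 ratio (total parts = 16):
  gray-bodied normal-winged: 1564 × 9/16 = 879.75
  gray-bodied vestigial-winged: 1564 × 3/16 = 293.25
  ebony-bodied normal-winged: 1564 × 3/16 = 293.25
  ebony-bodied vestigial-winged: 1564 × 1/16 = 97.75
χ² = Σ (O − E)² / E
  gray-bodied normal-winged: (924 − 879.75)² / 879.75 = 2.2257
  gray-bodied vestigial-winged: (299 − 293.25)² / 293.25 = 0.1127
  ebony-bodied normal-winged: (243 − 293.25)² / 293.25 = 8.6106
  ebony-bodied vestigial-winged: (98 − 97.75)² / 97.75 = 0.0006
χ² = 2.2257 + 0.1127 + 8.6106 + 0.0006 = 10.9496 ≈ 10.950

10.950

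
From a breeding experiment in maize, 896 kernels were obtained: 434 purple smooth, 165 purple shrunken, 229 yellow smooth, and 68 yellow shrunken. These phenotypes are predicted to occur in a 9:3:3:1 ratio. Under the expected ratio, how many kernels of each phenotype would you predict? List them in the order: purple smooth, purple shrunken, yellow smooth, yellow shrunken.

504, 168, 168, 56

The 9:3:3:1 ratio has 16 parts, so with N = 896 the expected counts are:
  purple smooth: 896 × 9/16 = 504
  purple shrunken: 896 × 3/16 = 168
  yellow smooth: 896 × 3/16 = 168
  yellow shrunken: 896 × 1/16 = 56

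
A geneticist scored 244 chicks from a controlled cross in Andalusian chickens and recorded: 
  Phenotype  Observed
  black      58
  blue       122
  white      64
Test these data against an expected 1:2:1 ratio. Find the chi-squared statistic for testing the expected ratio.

0.295

Under the 1:2:1 hypothesis (Σ ratio = 4, N = 244):
  black: 244 × 1/4 = 61
  blue: 244 × 2/4 = 122
  white: 244 × 1/4 = 61
χ² = Σ (O − E)² / E
  black: (58 − 61)² / 61 = 0.1475
  blue: (122 − 122)² / 122 = 0.0000
  white: (64 − 61)² / 61 = 0.1475
χ² = 0.1475 + 0.0000 + 0.1475 = 0.295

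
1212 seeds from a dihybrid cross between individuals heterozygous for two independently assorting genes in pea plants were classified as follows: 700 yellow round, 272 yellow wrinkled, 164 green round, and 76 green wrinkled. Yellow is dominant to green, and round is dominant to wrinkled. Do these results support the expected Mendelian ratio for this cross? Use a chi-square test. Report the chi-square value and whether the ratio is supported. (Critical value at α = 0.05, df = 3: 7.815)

A dihybrid F₂ with independent assortment and complete dominance at both loci gives a 9:3:3:1 phenotypic ratio.
Total ratio parts = 16. Expected numbers out of 1212:
  yellow round: 1212 × 9/16 = 681.75
  yellow wrinkled: 1212 × 3/16 = 227.25
  green round: 1212 × 3/16 = 227.25
  green wrinkled: 1212 × 1/16 = 75.75
χ² = Σ (O − E)² / E
  yellow round: (700 − 681.75)² / 681.75 = 0.4885
  yellow wrinkled: (272 − 227.25)² / 227.25 = 8.8122
  green round: (164 − 227.25)² / 227.25 = 17.6042
  green wrinkled: (76 − 75.75)² / 75.75 = 0.0008
χ² = 0.4885 + 8.8122 + 17.6042 + 0.0008 = 26.9057 ≈ 26.906
Degrees of freedom = 4 − 1 = 3; critical value at α = 0.05 is 7.815.
Since 26.906 > 7.815, we reject the null hypothesis — the data do not fit the 9:3:3:1 ratio.

26.906; not consistent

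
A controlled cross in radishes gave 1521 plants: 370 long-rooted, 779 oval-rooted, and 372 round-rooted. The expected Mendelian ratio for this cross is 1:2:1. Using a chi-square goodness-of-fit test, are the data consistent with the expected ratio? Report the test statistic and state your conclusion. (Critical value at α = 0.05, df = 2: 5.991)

0.905; consistent

Under the 1:2:1 hypothesis (Σ ratio = 4, N = 1521):
  long-rooted: 1521 × 1/4 = 380.25
  oval-rooted: 1521 × 2/4 = 760.5
  round-rooted: 1521 × 1/4 = 380.25
χ² = Σ (O − E)² / E
  long-rooted: (370 − 380.25)² / 380.25 = 0.2763
  oval-rooted: (779 − 760.5)² / 760.5 = 0.4500
  round-rooted: (372 − 380.25)² / 380.25 = 0.1790
χ² = 0.2763 + 0.4500 + 0.1790 = 0.9053 ≈ 0.905
Degrees of freedom = 3 − 1 = 2; critical value at α = 0.05 is 5.991.
Since 0.905 < 5.991, we fail to reject the null hypothesis — the data are consistent with the 1:2:1 ratio.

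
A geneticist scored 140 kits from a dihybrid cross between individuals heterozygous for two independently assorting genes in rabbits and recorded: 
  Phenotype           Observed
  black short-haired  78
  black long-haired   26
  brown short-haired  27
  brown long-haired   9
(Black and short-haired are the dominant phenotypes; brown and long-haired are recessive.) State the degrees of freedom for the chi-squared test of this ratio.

3

A dihybrid F₂ with independent assortment and complete dominance at both loci gives a 9:3:3:1 phenotypic ratio.
A goodness-of-fit test with 4 phenotype classes has df = 4 − 1 = 3.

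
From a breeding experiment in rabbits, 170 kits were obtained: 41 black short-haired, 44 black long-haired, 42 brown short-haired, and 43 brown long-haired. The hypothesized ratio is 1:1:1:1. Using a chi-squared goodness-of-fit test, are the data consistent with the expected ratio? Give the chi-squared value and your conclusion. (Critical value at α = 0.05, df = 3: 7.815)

Expected counts for N = 170 under a 1:1:1:1 ratio (total parts = 4):
  black short-haired: 170 × 1/4 = 42.5
  black long-haired: 170 × 1/4 = 42.5
  brown short-haired: 170 × 1/4 = 42.5
  brown long-haired: 170 × 1/4 = 42.5
χ² = Σ (O − E)² / E
  black short-haired: (41 − 42.5)² / 42.5 = 0.0529
  black long-haired: (44 − 42.5)² / 42.5 = 0.0529
  brown short-haired: (42 − 42.5)² / 42.5 = 0.0059
  brown long-haired: (43 − 42.5)² / 42.5 = 0.0059
χ² = 0.0529 + 0.0529 + 0.0059 + 0.0059 = 0.1176 ≈ 0.118
Degrees of freedom = 4 − 1 = 3; critical value at α = 0.05 is 7.815.
Since 0.118 < 7.815, we fail to reject the null hypothesis — the data are consistent with the 1:1:1:1 ratio.

0.118; consistent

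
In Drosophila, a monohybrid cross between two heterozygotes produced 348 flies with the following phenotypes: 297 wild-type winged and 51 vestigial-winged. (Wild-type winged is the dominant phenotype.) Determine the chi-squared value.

For a monohybrid cross between heterozygotes with complete dominance, the expected phenotypic ratio is 3:1.
The 3:1 ratio has 4 parts, so with N = 348 the expected counts are:
  wild-type winged: 348 × 3/4 = 261
  vestigial-winged: 348 × 1/4 = 87
χ² = Σ (O − E)² / E
  wild-type winged: (297 − 261)² / 261 = 4.9655
  vestigial-winged: (51 − 87)² / 87 = 14.8966
χ² = 4.9655 + 14.8966 = 19.8621 ≈ 19.862

19.862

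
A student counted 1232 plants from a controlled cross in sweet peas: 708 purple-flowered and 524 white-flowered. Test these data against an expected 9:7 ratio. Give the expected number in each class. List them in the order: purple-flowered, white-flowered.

The 9:7 ratio has 16 parts, so with N = 1232 the expected counts are:
  purple-flowered: 1232 × 9/16 = 693
  white-flowered: 1232 × 7/16 = 539

693, 539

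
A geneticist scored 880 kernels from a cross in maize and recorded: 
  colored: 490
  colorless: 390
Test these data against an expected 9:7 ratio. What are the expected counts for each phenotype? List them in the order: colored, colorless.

The 9:7 ratio has 16 parts, so with N = 880 the expected counts are:
  colored: 880 × 9/16 = 495
  colorless: 880 × 7/16 = 385

495, 385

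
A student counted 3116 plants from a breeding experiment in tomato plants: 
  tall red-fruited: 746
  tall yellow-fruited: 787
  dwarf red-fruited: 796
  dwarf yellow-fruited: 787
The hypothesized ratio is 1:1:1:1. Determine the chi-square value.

The 1:1:1:1 ratio has 4 parts, so with N = 3116 the expected counts are:
  tall red-fruited: 3116 × 1/4 = 779
  tall yellow-fruited: 3116 × 1/4 = 779
  dwarf red-fruited: 3116 × 1/4 = 779
  dwarf yellow-fruited: 3116 × 1/4 = 779
χ² = Σ (O − E)² / E
  tall red-fruited: (746 − 779)² / 779 = 1.3979
  tall yellow-fruited: (787 − 779)² / 779 = 0.0822
  dwarf red-fruited: (796 − 779)² / 779 = 0.3710
  dwarf yellow-fruited: (787 − 779)² / 779 = 0.0822
χ² = 1.3979 + 0.0822 + 0.3710 + 0.0822 = 1.9333 ≈ 1.933

1.933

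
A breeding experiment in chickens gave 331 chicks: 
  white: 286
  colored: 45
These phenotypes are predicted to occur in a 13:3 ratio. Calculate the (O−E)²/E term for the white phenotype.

Total ratio parts = 16. Expected numbers out of 331:
  white: 331 × 13/16 = 268.9375
  colored: 331 × 3/16 = 62.0625
Contribution of white: (286 − 268.9375)² / 268.9375 = 1.0825

1.083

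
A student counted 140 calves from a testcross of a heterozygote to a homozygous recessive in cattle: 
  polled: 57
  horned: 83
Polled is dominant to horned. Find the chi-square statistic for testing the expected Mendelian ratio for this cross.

A testcross of a heterozygote (Aa × aa) gives a 1:1 phenotypic ratio.
Under the 1:1 hypothesis (Σ ratio = 2, N = 140):
  polled: 140 × 1/2 = 70
  horned: 140 × 1/2 = 70
χ² = Σ (O − E)² / E
  polled: (57 − 70)² / 70 = 2.4143
  horned: (83 − 70)² / 70 = 2.4143
χ² = 2.4143 + 2.4143 = 4.8286 ≈ 4.829

4.829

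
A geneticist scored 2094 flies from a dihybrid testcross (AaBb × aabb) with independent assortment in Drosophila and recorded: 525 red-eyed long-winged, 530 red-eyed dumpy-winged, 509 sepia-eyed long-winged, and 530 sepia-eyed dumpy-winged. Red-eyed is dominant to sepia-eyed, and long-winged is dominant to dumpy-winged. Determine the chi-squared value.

0.567

A dihybrid testcross with independent assortment gives a 1:1:1:1 ratio.
Under the 1:1:1:1 hypothesis (Σ ratio = 4, N = 2094):
  red-eyed long-winged: 2094 × 1/4 = 523.5
  red-eyed dumpy-winged: 2094 × 1/4 = 523.5
  sepia-eyed long-winged: 2094 × 1/4 = 523.5
  sepia-eyed dumpy-winged: 2094 × 1/4 = 523.5
χ² = Σ (O − E)² / E
  red-eyed long-winged: (525 − 523.5)² / 523.5 = 0.0043
  red-eyed dumpy-winged: (530 − 523.5)² / 523.5 = 0.0807
  sepia-eyed long-winged: (509 − 523.5)² / 523.5 = 0.4016
  sepia-eyed dumpy-winged: (530 − 523.5)² / 523.5 = 0.0807
χ² = 0.0043 + 0.0807 + 0.4016 + 0.0807 = 0.5673 ≈ 0.567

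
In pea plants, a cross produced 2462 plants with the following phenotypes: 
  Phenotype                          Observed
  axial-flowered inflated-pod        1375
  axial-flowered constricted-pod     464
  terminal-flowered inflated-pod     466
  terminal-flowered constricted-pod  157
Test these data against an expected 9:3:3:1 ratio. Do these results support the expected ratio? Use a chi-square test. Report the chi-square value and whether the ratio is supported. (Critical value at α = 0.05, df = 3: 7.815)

Total ratio parts = 16. Expected numbers out of 2462:
  axial-flowered inflated-pod: 2462 × 9/16 = 1384.875
  axial-flowered constricted-pod: 2462 × 3/16 = 461.625
  terminal-flowered inflated-pod: 2462 × 3/16 = 461.625
  terminal-flowered constricted-pod: 2462 × 1/16 = 153.875
χ² = Σ (O − E)² / E
  axial-flowered inflated-pod: (1375 − 1384.875)² / 1384.875 = 0.0704
  axial-flowered constricted-pod: (464 − 461.625)² / 461.625 = 0.0122
  terminal-flowered inflated-pod: (466 − 461.625)² / 461.625 = 0.0415
  terminal-flowered constricted-pod: (157 − 153.875)² / 153.875 = 0.0635
χ² = 0.0704 + 0.0122 + 0.0415 + 0.0635 = 0.1876 ≈ 0.188
Degrees of freedom = 4 − 1 = 3; critical value at α = 0.05 is 7.815.
Since 0.188 < 7.815, we fail to reject the null hypothesis — the data are consistent with the 9:3:3:1 ratio.

0.188; consistent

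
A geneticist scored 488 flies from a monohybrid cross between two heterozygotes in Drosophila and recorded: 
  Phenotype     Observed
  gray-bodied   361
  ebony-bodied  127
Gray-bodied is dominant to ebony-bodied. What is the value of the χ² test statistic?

For a monohybrid cross between heterozygotes with complete dominance, the expected phenotypic ratio is 3:1.
Total ratio parts = 4. Expected numbers out of 488:
  gray-bodied: 488 × 3/4 = 366
  ebony-bodied: 488 × 1/4 = 122
χ² = Σ (O − E)² / E
  gray-bodied: (361 − 366)² / 366 = 0.0683
  ebony-bodied: (127 − 122)² / 122 = 0.2049
χ² = 0.0683 + 0.2049 = 0.2732 ≈ 0.273

0.273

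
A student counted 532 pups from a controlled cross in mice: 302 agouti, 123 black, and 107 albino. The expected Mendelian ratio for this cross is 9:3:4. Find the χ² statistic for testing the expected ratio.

The 9:3:4 ratio has 16 parts, so with N = 532 the expected counts are:
  agouti: 532 × 9/16 = 299.25
  black: 532 × 3/16 = 99.75
  albino: 532 × 4/16 = 133
χ² = Σ (O − E)² / E
  agouti: (302 − 299.25)² / 299.25 = 0.0253
  black: (123 − 99.75)² / 99.75 = 5.4192
  albino: (107 − 133)² / 133 = 5.0827
χ² = 0.0253 + 5.4192 + 5.0827 = 10.5272 ≈ 10.527

10.527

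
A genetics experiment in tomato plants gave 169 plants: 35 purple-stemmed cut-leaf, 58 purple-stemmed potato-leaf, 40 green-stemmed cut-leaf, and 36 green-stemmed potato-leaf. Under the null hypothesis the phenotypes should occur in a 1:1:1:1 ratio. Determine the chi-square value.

Expected counts for N = 169 under a 1:1:1:1 ratio (total parts = 4):
  purple-stemmed cut-leaf: 169 × 1/4 = 42.25
  purple-stemmed potato-leaf: 169 × 1/4 = 42.25
  green-stemmed cut-leaf: 169 × 1/4 = 42.25
  green-stemmed potato-leaf: 169 × 1/4 = 42.25
χ² = Σ (O − E)² / E
  purple-stemmed cut-leaf: (35 − 42.25)² / 42.25 = 1.2441
  purple-stemmed potato-leaf: (58 − 42.25)² / 42.25 = 5.8713
  green-stemmed cut-leaf: (40 − 42.25)² / 42.25 = 0.1198
  green-stemmed potato-leaf: (36 − 42.25)² / 42.25 = 0.9246
χ² = 1.2441 + 5.8713 + 0.1198 + 0.9246 = 8.1598 ≈ 8.160

8.160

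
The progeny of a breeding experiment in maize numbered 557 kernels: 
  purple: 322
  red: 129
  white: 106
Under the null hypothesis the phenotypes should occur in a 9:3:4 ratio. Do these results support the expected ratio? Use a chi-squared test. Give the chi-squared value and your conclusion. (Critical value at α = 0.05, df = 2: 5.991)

13.957; not consistent

Total ratio parts = 16. Expected numbers out of 557:
  purple: 557 × 9/16 = 313.3125
  red: 557 × 3/16 = 104.4375
  white: 557 × 4/16 = 139.25
χ² = Σ (O − E)² / E
  purple: (322 − 313.3125)² / 313.3125 = 0.2409
  red: (129 − 104.4375)² / 104.4375 = 5.7768
  white: (106 − 139.25)² / 139.25 = 7.9394
χ² = 0.2409 + 5.7768 + 7.9394 = 13.9571 ≈ 13.957
Degrees of freedom = 3 − 1 = 2; critical value at α = 0.05 is 5.991.
Since 13.957 > 5.991, we reject the null hypothesis — the data do not fit the 9:3:4 ratio.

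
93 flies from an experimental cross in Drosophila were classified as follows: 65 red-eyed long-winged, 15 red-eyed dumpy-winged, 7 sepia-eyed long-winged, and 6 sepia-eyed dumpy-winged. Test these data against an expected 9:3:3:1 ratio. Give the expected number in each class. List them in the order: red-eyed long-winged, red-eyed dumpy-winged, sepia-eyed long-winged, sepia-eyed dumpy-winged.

The 9:3:3:1 ratio has 16 parts, so with N = 93 the expected counts are:
  red-eyed long-winged: 93 × 9/16 = 52.3125
  red-eyed dumpy-winged: 93 × 3/16 = 17.4375
  sepia-eyed long-winged: 93 × 3/16 = 17.4375
  sepia-eyed dumpy-winged: 93 × 1/16 = 5.8125

52.3125, 17.4375, 17.4375, 5.8125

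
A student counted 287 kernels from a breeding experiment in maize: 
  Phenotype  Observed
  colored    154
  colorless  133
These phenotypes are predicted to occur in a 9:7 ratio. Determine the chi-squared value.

Expected counts for N = 287 under a 9:7 ratio (total parts = 16):
  colored: 287 × 9/16 = 161.4375
  colorless: 287 × 7/16 = 125.5625
χ² = Σ (O − E)² / E
  colored: (154 − 161.4375)² / 161.4375 = 0.3426
  colorless: (133 − 125.5625)² / 125.5625 = 0.4405
χ² = 0.3426 + 0.4405 = 0.7831 ≈ 0.783

0.783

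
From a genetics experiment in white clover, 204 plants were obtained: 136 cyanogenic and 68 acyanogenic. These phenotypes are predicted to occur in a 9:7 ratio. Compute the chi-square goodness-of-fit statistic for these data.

Under the 9:7 hypothesis (Σ ratio = 16, N = 204):
  cyanogenic: 204 × 9/16 = 114.75
  acyanogenic: 204 × 7/16 = 89.25
χ² = Σ (O − E)² / E
  cyanogenic: (136 − 114.75)² / 114.75 = 3.9352
  acyanogenic: (68 − 89.25)² / 89.25 = 5.0595
χ² = 3.9352 + 5.0595 = 8.9947 ≈ 8.995

8.995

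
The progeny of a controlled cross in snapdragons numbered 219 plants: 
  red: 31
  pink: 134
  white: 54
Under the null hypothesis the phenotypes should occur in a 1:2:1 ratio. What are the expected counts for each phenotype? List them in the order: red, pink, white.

54.75, 109.5, 54.75

Expected counts for N = 219 under a 1:2:1 ratio (total parts = 4):
  red: 219 × 1/4 = 54.75
  pink: 219 × 2/4 = 109.5
  white: 219 × 1/4 = 54.75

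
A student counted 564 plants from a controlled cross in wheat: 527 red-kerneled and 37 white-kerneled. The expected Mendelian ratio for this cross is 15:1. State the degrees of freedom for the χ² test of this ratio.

1

A goodness-of-fit test with 2 phenotype classes has df = 2 − 1 = 1.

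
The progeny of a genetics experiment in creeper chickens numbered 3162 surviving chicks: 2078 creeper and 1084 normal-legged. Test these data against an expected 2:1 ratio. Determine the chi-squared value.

Under the 2:1 hypothesis (Σ ratio = 3, N = 3162):
  creeper: 3162 × 2/3 = 2108
  normal-legged: 3162 × 1/3 = 1054
χ² = Σ (O − E)² / E
  creeper: (2078 − 2108)² / 2108 = 0.4269
  normal-legged: (1084 − 1054)² / 1054 = 0.8539
χ² = 0.4269 + 0.8539 = 1.2808 ≈ 1.281

1.281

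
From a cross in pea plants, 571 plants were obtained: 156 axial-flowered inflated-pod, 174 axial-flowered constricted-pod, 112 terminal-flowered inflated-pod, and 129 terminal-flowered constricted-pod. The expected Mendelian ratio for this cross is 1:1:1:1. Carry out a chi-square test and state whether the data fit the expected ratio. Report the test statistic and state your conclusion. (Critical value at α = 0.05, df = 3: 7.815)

16.019; not consistent

The 1:1:1:1 ratio has 4 parts, so with N = 571 the expected counts are:
  axial-flowered inflated-pod: 571 × 1/4 = 142.75
  axial-flowered constricted-pod: 571 × 1/4 = 142.75
  terminal-flowered inflated-pod: 571 × 1/4 = 142.75
  terminal-flowered constricted-pod: 571 × 1/4 = 142.75
χ² = Σ (O − E)² / E
  axial-flowered inflated-pod: (156 − 142.75)² / 142.75 = 1.2299
  axial-flowered constricted-pod: (174 − 142.75)² / 142.75 = 6.8411
  terminal-flowered inflated-pod: (112 − 142.75)² / 142.75 = 6.6239
  terminal-flowered constricted-pod: (129 − 142.75)² / 142.75 = 1.3244
χ² = 1.2299 + 6.8411 + 6.6239 + 1.3244 = 16.0193 ≈ 16.019
Degrees of freedom = 4 − 1 = 3; critical value at α = 0.05 is 7.815.
Since 16.019 > 7.815, we reject the null hypothesis — the data do not fit the 1:1:1:1 ratio.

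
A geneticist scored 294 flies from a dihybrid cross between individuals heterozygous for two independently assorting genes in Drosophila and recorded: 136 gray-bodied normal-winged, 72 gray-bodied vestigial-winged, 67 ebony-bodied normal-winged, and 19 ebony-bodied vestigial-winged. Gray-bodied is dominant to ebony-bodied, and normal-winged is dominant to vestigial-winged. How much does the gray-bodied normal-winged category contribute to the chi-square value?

A dihybrid F₂ with independent assortment and complete dominance at both loci gives a 9:3:3:1 phenotypic ratio.
Expected counts for N = 294 under a 9:3:3:1 ratio (total parts = 16):
  gray-bodied normal-winged: 294 × 9/16 = 165.375
  gray-bodied vestigial-winged: 294 × 3/16 = 55.125
  ebony-bodied normal-winged: 294 × 3/16 = 55.125
  ebony-bodied vestigial-winged: 294 × 1/16 = 18.375
Contribution of gray-bodied normal-winged: (136 − 165.375)² / 165.375 = 5.2178

5.218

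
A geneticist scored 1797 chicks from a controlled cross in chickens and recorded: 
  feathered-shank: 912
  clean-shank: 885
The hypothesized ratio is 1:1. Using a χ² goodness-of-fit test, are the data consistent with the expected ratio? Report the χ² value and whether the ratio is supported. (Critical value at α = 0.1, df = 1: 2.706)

The 1:1 ratio has 2 parts, so with N = 1797 the expected counts are:
  feathered-shank: 1797 × 1/2 = 898.5
  clean-shank: 1797 × 1/2 = 898.5
χ² = Σ (O − E)² / E
  feathered-shank: (912 − 898.5)² / 898.5 = 0.2028
  clean-shank: (885 − 898.5)² / 898.5 = 0.2028
χ² = 0.2028 + 0.2028 = 0.4056 ≈ 0.406
Degrees of freedom = 2 − 1 = 1; critical value at α = 0.1 is 2.706.
Since 0.406 < 2.706, we fail to reject the null hypothesis — the data are consistent with the 1:1 ratio.

0.406; consistent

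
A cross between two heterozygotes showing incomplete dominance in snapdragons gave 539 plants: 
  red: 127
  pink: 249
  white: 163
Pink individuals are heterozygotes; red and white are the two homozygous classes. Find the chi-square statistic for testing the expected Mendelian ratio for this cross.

With incomplete dominance, a heterozygote × heterozygote cross gives a 1:2:1 phenotypic ratio.
Expected counts for N = 539 under a 1:2:1 ratio (total parts = 4):
  red: 539 × 1/4 = 134.75
  pink: 539 × 2/4 = 269.5
  white: 539 × 1/4 = 134.75
χ² = Σ (O − E)² / E
  red: (127 − 134.75)² / 134.75 = 0.4457
  pink: (249 − 269.5)² / 269.5 = 1.5594
  white: (163 − 134.75)² / 134.75 = 5.9225
χ² = 0.4457 + 1.5594 + 5.9225 = 7.9276 ≈ 7.928

7.928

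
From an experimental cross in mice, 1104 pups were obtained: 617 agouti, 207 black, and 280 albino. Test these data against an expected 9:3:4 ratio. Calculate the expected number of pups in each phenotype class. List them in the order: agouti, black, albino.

Total ratio parts = 16. Expected numbers out of 1104:
  agouti: 1104 × 9/16 = 621
  black: 1104 × 3/16 = 207
  albino: 1104 × 4/16 = 276

621, 207, 276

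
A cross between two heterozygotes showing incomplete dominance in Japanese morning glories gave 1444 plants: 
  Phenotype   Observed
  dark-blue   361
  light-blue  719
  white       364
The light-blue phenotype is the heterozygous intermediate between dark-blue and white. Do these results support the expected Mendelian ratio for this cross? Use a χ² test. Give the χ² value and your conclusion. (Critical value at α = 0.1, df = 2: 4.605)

0.037; consistent

With incomplete dominance, a heterozygote × heterozygote cross gives a 1:2:1 phenotypic ratio.
The 1:2:1 ratio has 4 parts, so with N = 1444 the expected counts are:
  dark-blue: 1444 × 1/4 = 361
  light-blue: 1444 × 2/4 = 722
  white: 1444 × 1/4 = 361
χ² = Σ (O − E)² / E
  dark-blue: (361 − 361)² / 361 = 0.0000
  light-blue: (719 − 722)² / 722 = 0.0125
  white: (364 − 361)² / 361 = 0.0249
χ² = 0.0000 + 0.0125 + 0.0249 = 0.0374 ≈ 0.037
Degrees of freedom = 3 − 1 = 2; critical value at α = 0.1 is 4.605.
Since 0.037 < 4.605, we fail to reject the null hypothesis — the data are consistent with the 1:2:1 ratio.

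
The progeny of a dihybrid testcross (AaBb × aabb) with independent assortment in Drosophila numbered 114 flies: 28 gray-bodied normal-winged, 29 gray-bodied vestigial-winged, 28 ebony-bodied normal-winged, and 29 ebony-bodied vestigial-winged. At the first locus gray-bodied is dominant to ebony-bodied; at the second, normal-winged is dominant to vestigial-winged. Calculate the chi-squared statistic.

0.035

A dihybrid testcross with independent assortment gives a 1:1:1:1 ratio.
Under the 1:1:1:1 hypothesis (Σ ratio = 4, N = 114):
  gray-bodied normal-winged: 114 × 1/4 = 28.5
  gray-bodied vestigial-winged: 114 × 1/4 = 28.5
  ebony-bodied normal-winged: 114 × 1/4 = 28.5
  ebony-bodied vestigial-winged: 114 × 1/4 = 28.5
χ² = Σ (O − E)² / E
  gray-bodied normal-winged: (28 − 28.5)² / 28.5 = 0.0088
  gray-bodied vestigial-winged: (29 − 28.5)² / 28.5 = 0.0088
  ebony-bodied normal-winged: (28 − 28.5)² / 28.5 = 0.0088
  ebony-bodied vestigial-winged: (29 − 28.5)² / 28.5 = 0.0088
χ² = 0.0088 + 0.0088 + 0.0088 + 0.0088 = 0.0352 ≈ 0.035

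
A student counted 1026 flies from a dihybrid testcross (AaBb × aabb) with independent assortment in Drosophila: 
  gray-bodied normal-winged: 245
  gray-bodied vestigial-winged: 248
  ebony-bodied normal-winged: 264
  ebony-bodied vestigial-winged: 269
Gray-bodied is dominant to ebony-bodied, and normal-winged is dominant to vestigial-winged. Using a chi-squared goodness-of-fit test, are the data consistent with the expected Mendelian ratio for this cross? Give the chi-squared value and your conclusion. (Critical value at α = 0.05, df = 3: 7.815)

A dihybrid testcross with independent assortment gives a 1:1:1:1 ratio.
The 1:1:1:1 ratio has 4 parts, so with N = 1026 the expected counts are:
  gray-bodied normal-winged: 1026 × 1/4 = 256.5
  gray-bodied vestigial-winged: 1026 × 1/4 = 256.5
  ebony-bodied normal-winged: 1026 × 1/4 = 256.5
  ebony-bodied vestigial-winged: 1026 × 1/4 = 256.5
χ² = Σ (O − E)² / E
  gray-bodied normal-winged: (245 − 256.5)² / 256.5 = 0.5156
  gray-bodied vestigial-winged: (248 − 256.5)² / 256.5 = 0.2817
  ebony-bodied normal-winged: (264 − 256.5)² / 256.5 = 0.2193
  ebony-bodied vestigial-winged: (269 − 256.5)² / 256.5 = 0.6092
χ² = 0.5156 + 0.2817 + 0.2193 + 0.6092 = 1.6258 ≈ 1.626
Degrees of freedom = 4 − 1 = 3; critical value at α = 0.05 is 7.815.
Since 1.626 < 7.815, we fail to reject the null hypothesis — the data are consistent with the 1:1:1:1 ratio.

1.626; consistent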